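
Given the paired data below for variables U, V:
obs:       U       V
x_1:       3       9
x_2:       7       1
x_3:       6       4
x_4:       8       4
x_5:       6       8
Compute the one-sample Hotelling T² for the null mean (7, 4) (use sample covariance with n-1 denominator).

Step 1 — sample mean vector:
  mean(U) = (3 + 7 + 6 + 8 + 6) / 5 = 30/5 = 6
  mean(V) = (9 + 1 + 4 + 4 + 8) / 5 = 26/5 = 5.2
  x̄ = (6, 5.2),  deviation x̄ - mu_0 = (6, 5.2) - (7, 4) = (-1, 1.2).

Step 2 — sample covariance matrix, S[i,j] = (1/(n-1)) · Σ_k (x_{k,i} - mean_i) · (x_{k,j} - mean_j), divisor n-1 = 4:
  S[U,U] = ((-3)·(-3) + (1)·(1) + (0)·(0) + (2)·(2) + (0)·(0)) / 4 = 14/4 = 3.5
  S[U,V] = ((-3)·(3.8) + (1)·(-4.2) + (0)·(-1.2) + (2)·(-1.2) + (0)·(2.8)) / 4 = -18/4 = -4.5
  S[V,V] = ((3.8)·(3.8) + (-4.2)·(-4.2) + (-1.2)·(-1.2) + (-1.2)·(-1.2) + (2.8)·(2.8)) / 4 = 42.8/4 = 10.7
  S = [[3.5, -4.5],
 [-4.5, 10.7]].

Step 3 — invert S. det(S) = 3.5·10.7 - (-4.5)² = 17.2.
  S^{-1} = (1/det) · [[d, -b], [-b, a]] = [[0.6221, 0.2616],
 [0.2616, 0.2035]].

Step 4 — quadratic form (x̄ - mu_0)^T · S^{-1} · (x̄ - mu_0):
  S^{-1} · (x̄ - mu_0) = (-0.3081, -0.0174),
  (x̄ - mu_0)^T · [...] = (-1)·(-0.3081) + (1.2)·(-0.0174) = 0.2872.

Step 5 — scale by n: T² = 5 · 0.2872 = 1.436.

T² ≈ 1.436


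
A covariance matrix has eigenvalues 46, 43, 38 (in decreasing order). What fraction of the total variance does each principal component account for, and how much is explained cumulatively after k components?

Step 1 — total variance = trace(Sigma) = Σ λ_i = 46 + 43 + 38 = 127.

Step 2 — fraction explained by component i = λ_i / Σ λ:
  PC1: 46/127 = 0.3622
  PC2: 43/127 = 0.3386
  PC3: 38/127 = 0.2992

Step 3 — cumulative fraction after k components = (λ_1 + ... + λ_k) / Σ λ:
  k = 1: 46/127 = 0.3622
  k = 2: (46 + 43)/127 = 89/127 = 0.7008
  k = 3: (46 + 43 + 38)/127 = 127/127 = 1

Summary (fraction, with percent):

explained: PC1 0.3622 (36.22%), PC2 0.3386 (33.86%), PC3 0.2992 (29.92%);  cumulative: 0.3622, 0.7008, 1


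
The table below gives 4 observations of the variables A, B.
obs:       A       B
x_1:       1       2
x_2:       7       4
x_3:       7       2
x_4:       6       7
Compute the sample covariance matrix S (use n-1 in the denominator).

Step 1 — column means:
  mean(A) = (1 + 7 + 7 + 6) / 4 = 21/4 = 5.25
  mean(B) = (2 + 4 + 2 + 7) / 4 = 15/4 = 3.75

Step 2 — sample covariance S[i,j] = (1/(n-1)) · Σ_k (x_{k,i} - mean_i) · (x_{k,j} - mean_j), with n-1 = 3.
  S[A,A] = ((-4.25)·(-4.25) + (1.75)·(1.75) + (1.75)·(1.75) + (0.75)·(0.75)) / 3 = 24.75/3 = 8.25
  S[A,B] = ((-4.25)·(-1.75) + (1.75)·(0.25) + (1.75)·(-1.75) + (0.75)·(3.25)) / 3 = 7.25/3 = 2.4167
  S[B,B] = ((-1.75)·(-1.75) + (0.25)·(0.25) + (-1.75)·(-1.75) + (3.25)·(3.25)) / 3 = 16.75/3 = 5.5833

S is symmetric (S[j,i] = S[i,j]). Assembling:

S = [[8.25, 2.4167],
 [2.4167, 5.5833]]


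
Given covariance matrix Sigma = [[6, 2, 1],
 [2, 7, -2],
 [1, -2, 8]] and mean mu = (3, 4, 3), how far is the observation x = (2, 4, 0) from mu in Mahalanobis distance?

Step 1 — centre the observation: (x - mu) = (-1, 0, -3).

Step 2 — invert Sigma (cofactor / det for 3×3, or solve directly):
  Sigma^{-1} = [[0.1962, -0.0679, -0.0415],
 [-0.0679, 0.1774, 0.0528],
 [-0.0415, 0.0528, 0.1434]].

Step 3 — form the quadratic (x - mu)^T · Sigma^{-1} · (x - mu):
  Sigma^{-1} · (x - mu) = (-0.0717, -0.0906, -0.3887).
  (x - mu)^T · [Sigma^{-1} · (x - mu)] = (-1)·(-0.0717) + (0)·(-0.0906) + (-3)·(-0.3887) = 1.2377.

Step 4 — take square root: d = √(1.2377) ≈ 1.1125.

d(x, mu) = √(1.2377) ≈ 1.1125


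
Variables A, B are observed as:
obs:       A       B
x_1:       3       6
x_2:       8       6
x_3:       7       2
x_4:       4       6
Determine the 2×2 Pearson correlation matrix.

Step 1 — column means:
  mean(A) = (3 + 8 + 7 + 4) / 4 = 22/4 = 5.5
  mean(B) = (6 + 6 + 2 + 6) / 4 = 20/4 = 5

Step 2 — sample variances and covariances s[i,j] = (1/(n-1)) · Σ_k (x_{k,i} - mean_i) · (x_{k,j} - mean_j), with n-1 = 3:
  s[A,A] = ((-2.5)·(-2.5) + (2.5)·(2.5) + (1.5)·(1.5) + (-1.5)·(-1.5)) / 3 = 17/3 = 5.6667
  s[A,B] = ((-2.5)·(1) + (2.5)·(1) + (1.5)·(-3) + (-1.5)·(1)) / 3 = -6/3 = -2
  s[B,B] = ((1)·(1) + (1)·(1) + (-3)·(-3) + (1)·(1)) / 3 = 12/3 = 4
  Sample standard deviations s_i = √(s[i,i]):
  s(A) = √(5.6667) = 2.3805
  s(B) = √(4) = 2

Step 3 — r_{ij} = s_{ij} / (s_i · s_j):
  r[A,A] = 1 (diagonal).
  r[A,B] = -2 / (2.3805 · 2) = -2 / 4.761 = -0.4201
  r[B,B] = 1 (diagonal).

R is symmetric with unit diagonal. Assembling:

R = [[1, -0.4201],
 [-0.4201, 1]]


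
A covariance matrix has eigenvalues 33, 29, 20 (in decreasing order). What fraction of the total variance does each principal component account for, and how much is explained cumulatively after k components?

Step 1 — total variance = trace(Sigma) = Σ λ_i = 33 + 29 + 20 = 82.

Step 2 — fraction explained by component i = λ_i / Σ λ:
  PC1: 33/82 = 0.4024
  PC2: 29/82 = 0.3537
  PC3: 20/82 = 0.2439

Step 3 — cumulative fraction after k components = (λ_1 + ... + λ_k) / Σ λ:
  k = 1: 33/82 = 0.4024
  k = 2: (33 + 29)/82 = 62/82 = 0.7561
  k = 3: (33 + 29 + 20)/82 = 82/82 = 1

Summary (fraction, with percent):

explained: PC1 0.4024 (40.24%), PC2 0.3537 (35.37%), PC3 0.2439 (24.39%);  cumulative: 0.4024, 0.7561, 1


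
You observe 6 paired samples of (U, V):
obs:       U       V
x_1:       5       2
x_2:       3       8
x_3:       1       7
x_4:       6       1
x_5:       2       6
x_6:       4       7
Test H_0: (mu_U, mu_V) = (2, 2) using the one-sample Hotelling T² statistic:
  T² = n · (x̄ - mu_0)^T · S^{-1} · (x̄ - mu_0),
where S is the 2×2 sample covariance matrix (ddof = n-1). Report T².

Step 1 — sample mean vector:
  mean(U) = (5 + 3 + 1 + 6 + 2 + 4) / 6 = 21/6 = 3.5
  mean(V) = (2 + 8 + 7 + 1 + 6 + 7) / 6 = 31/6 = 5.1667
  x̄ = (3.5, 5.1667),  deviation x̄ - mu_0 = (3.5, 5.1667) - (2, 2) = (1.5, 3.1667).

Step 2 — sample covariance matrix, S[i,j] = (1/(n-1)) · Σ_k (x_{k,i} - mean_i) · (x_{k,j} - mean_j), divisor n-1 = 5:
  S[U,U] = ((1.5)·(1.5) + (-0.5)·(-0.5) + (-2.5)·(-2.5) + (2.5)·(2.5) + (-1.5)·(-1.5) + (0.5)·(0.5)) / 5 = 17.5/5 = 3.5
  S[U,V] = ((1.5)·(-3.1667) + (-0.5)·(2.8333) + (-2.5)·(1.8333) + (2.5)·(-4.1667) + (-1.5)·(0.8333) + (0.5)·(1.8333)) / 5 = -21.5/5 = -4.3
  S[V,V] = ((-3.1667)·(-3.1667) + (2.8333)·(2.8333) + (1.8333)·(1.8333) + (-4.1667)·(-4.1667) + (0.8333)·(0.8333) + (1.8333)·(1.8333)) / 5 = 42.8333/5 = 8.5667
  S = [[3.5, -4.3],
 [-4.3, 8.5667]].

Step 3 — invert S. det(S) = 3.5·8.5667 - (-4.3)² = 11.4933.
  S^{-1} = (1/det) · [[d, -b], [-b, a]] = [[0.7454, 0.3741],
 [0.3741, 0.3045]].

Step 4 — quadratic form (x̄ - mu_0)^T · S^{-1} · (x̄ - mu_0):
  S^{-1} · (x̄ - mu_0) = (2.3028, 1.5255),
  (x̄ - mu_0)^T · [...] = (1.5)·(2.3028) + (3.1667)·(1.5255) = 8.285.

Step 5 — scale by n: T² = 6 · 8.285 = 49.71.

T² ≈ 49.71


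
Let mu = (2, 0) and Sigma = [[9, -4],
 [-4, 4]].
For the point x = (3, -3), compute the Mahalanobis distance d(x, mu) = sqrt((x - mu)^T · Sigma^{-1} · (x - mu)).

Step 1 — centre the observation: (x - mu) = (1, -3).

Step 2 — invert Sigma. det(Sigma) = 9·4 - (-4)² = 20.
  Sigma^{-1} = (1/det) · [[d, -b], [-b, a]] = [[0.2, 0.2],
 [0.2, 0.45]].

Step 3 — form the quadratic (x - mu)^T · Sigma^{-1} · (x - mu):
  Sigma^{-1} · (x - mu) = (-0.4, -1.15).
  (x - mu)^T · [Sigma^{-1} · (x - mu)] = (1)·(-0.4) + (-3)·(-1.15) = 3.05.

Step 4 — take square root: d = √(3.05) ≈ 1.7464.

d(x, mu) = √(3.05) ≈ 1.7464


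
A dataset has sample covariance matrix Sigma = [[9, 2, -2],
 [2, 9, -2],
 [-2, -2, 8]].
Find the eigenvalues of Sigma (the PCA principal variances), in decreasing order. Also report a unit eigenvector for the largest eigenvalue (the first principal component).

Step 1 — characteristic polynomial p(λ) = det(λI - Sigma) = λ³ - tr·λ² + c_1·λ - det, where tr = trace, c_1 = sum of the principal 2×2 minors, det = det(Sigma):
  tr = 9 + 9 + 8 = 26,
  c_1 = (9·9 - (2)²) + (9·8 - (-2)²) + (9·8 - (-2)²) = 77 + 68 + 68 = 213,
  det = 9·(9·8 - (-2)²) - (2)·((2)·8 - (-2)·(-2)) + (-2)·((2)·(-2) - 9·(-2)) = 9·(68) - (2)·(12) + (-2)·(14) = 560.
  So p(λ) = λ³ - 26λ² + 213λ - 560.
Step 2 — look for an integer root (rational root theorem: any rational root is an integer divisor of 560). Testing λ = 7:
  p(7) = 343 - 1274 + 1491 - 560 = 0  ✓
  Dividing out (λ - 7): p(λ) = (λ - 7)(λ² - 19λ + 80).
Step 3 — remaining eigenvalues from the quadratic λ² - 19λ + 80 = 0:
  Δ = 19² - 4·80 = 361 - 320 = 41,  λ = (19 ± √41)/2 = (19 ± 6.4031)/2 ≈ 12.7016 or 6.2984.
  Sorted: λ_1 = 12.7016,  λ_2 = 7,  λ_3 = 6.2984  (check: sum = 26 = tr ✓).

Step 4 — unit eigenvector for λ_1 ≈ 12.7016: v spans the null space of (Sigma - λ_1 I), whose rows are
  r_1 = (-3.7016, 2, -2),  r_2 = (2, -3.7016, -2),  r_3 = (-2, -2, -4.7016).
  v is orthogonal to every row, so take v ∝ r_1 × r_2 = ((2)·(-2) - (-2)·(-3.7016), (-2)·(2) - (-3.7016)·(-2), (-3.7016)·(-3.7016) - (2)·(2)) ≈ (-11.4031, -11.4031, 9.7016).
  Rescale (multiply by -1 so the first nonzero entry is positive): u = (11.4031, 11.4031, -9.7016).
  ||u|| = √((11.4031)² + (11.4031)² + (-9.7016)²) = √(354.1828) ≈ 18.8197,  v_1 = u/||u|| ≈ (0.6059, 0.6059, -0.5155) (||v_1|| = 1).

λ_1 = 12.7016,  λ_2 = 7,  λ_3 = 6.2984;  v_1 ≈ (0.6059, 0.6059, -0.5155)


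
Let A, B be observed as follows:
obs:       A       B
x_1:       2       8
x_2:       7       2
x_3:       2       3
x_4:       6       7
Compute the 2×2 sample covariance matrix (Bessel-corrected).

Step 1 — column means:
  mean(A) = (2 + 7 + 2 + 6) / 4 = 17/4 = 4.25
  mean(B) = (8 + 2 + 3 + 7) / 4 = 20/4 = 5

Step 2 — sample covariance S[i,j] = (1/(n-1)) · Σ_k (x_{k,i} - mean_i) · (x_{k,j} - mean_j), with n-1 = 3.
  S[A,A] = ((-2.25)·(-2.25) + (2.75)·(2.75) + (-2.25)·(-2.25) + (1.75)·(1.75)) / 3 = 20.75/3 = 6.9167
  S[A,B] = ((-2.25)·(3) + (2.75)·(-3) + (-2.25)·(-2) + (1.75)·(2)) / 3 = -7/3 = -2.3333
  S[B,B] = ((3)·(3) + (-3)·(-3) + (-2)·(-2) + (2)·(2)) / 3 = 26/3 = 8.6667

S is symmetric (S[j,i] = S[i,j]). Assembling:

S = [[6.9167, -2.3333],
 [-2.3333, 8.6667]]


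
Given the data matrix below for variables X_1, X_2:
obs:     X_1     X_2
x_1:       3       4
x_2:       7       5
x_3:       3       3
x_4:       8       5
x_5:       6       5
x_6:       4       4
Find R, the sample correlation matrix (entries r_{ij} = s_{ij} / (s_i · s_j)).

Step 1 — column means:
  mean(X_1) = (3 + 7 + 3 + 8 + 6 + 4) / 6 = 31/6 = 5.1667
  mean(X_2) = (4 + 5 + 3 + 5 + 5 + 4) / 6 = 26/6 = 4.3333

Step 2 — sample variances and covariances s[i,j] = (1/(n-1)) · Σ_k (x_{k,i} - mean_i) · (x_{k,j} - mean_j), with n-1 = 5:
  s[X_1,X_1] = ((-2.1667)·(-2.1667) + (1.8333)·(1.8333) + (-2.1667)·(-2.1667) + (2.8333)·(2.8333) + (0.8333)·(0.8333) + (-1.1667)·(-1.1667)) / 5 = 22.8333/5 = 4.5667
  s[X_1,X_2] = ((-2.1667)·(-0.3333) + (1.8333)·(0.6667) + (-2.1667)·(-1.3333) + (2.8333)·(0.6667) + (0.8333)·(0.6667) + (-1.1667)·(-0.3333)) / 5 = 7.6667/5 = 1.5333
  s[X_2,X_2] = ((-0.3333)·(-0.3333) + (0.6667)·(0.6667) + (-1.3333)·(-1.3333) + (0.6667)·(0.6667) + (0.6667)·(0.6667) + (-0.3333)·(-0.3333)) / 5 = 3.3333/5 = 0.6667
  Sample standard deviations s_i = √(s[i,i]):
  s(X_1) = √(4.5667) = 2.137
  s(X_2) = √(0.6667) = 0.8165

Step 3 — r_{ij} = s_{ij} / (s_i · s_j):
  r[X_1,X_1] = 1 (diagonal).
  r[X_1,X_2] = 1.5333 / (2.137 · 0.8165) = 1.5333 / 1.7448 = 0.8788
  r[X_2,X_2] = 1 (diagonal).

R is symmetric with unit diagonal. Assembling:

R = [[1, 0.8788],
 [0.8788, 1]]


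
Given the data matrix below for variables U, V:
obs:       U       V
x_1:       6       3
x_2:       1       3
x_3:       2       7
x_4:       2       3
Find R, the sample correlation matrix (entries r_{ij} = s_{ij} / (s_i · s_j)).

Step 1 — column means:
  mean(U) = (6 + 1 + 2 + 2) / 4 = 11/4 = 2.75
  mean(V) = (3 + 3 + 7 + 3) / 4 = 16/4 = 4

Step 2 — sample variances and covariances s[i,j] = (1/(n-1)) · Σ_k (x_{k,i} - mean_i) · (x_{k,j} - mean_j), with n-1 = 3:
  s[U,U] = ((3.25)·(3.25) + (-1.75)·(-1.75) + (-0.75)·(-0.75) + (-0.75)·(-0.75)) / 3 = 14.75/3 = 4.9167
  s[U,V] = ((3.25)·(-1) + (-1.75)·(-1) + (-0.75)·(3) + (-0.75)·(-1)) / 3 = -3/3 = -1
  s[V,V] = ((-1)·(-1) + (-1)·(-1) + (3)·(3) + (-1)·(-1)) / 3 = 12/3 = 4
  Sample standard deviations s_i = √(s[i,i]):
  s(U) = √(4.9167) = 2.2174
  s(V) = √(4) = 2

Step 3 — r_{ij} = s_{ij} / (s_i · s_j):
  r[U,U] = 1 (diagonal).
  r[U,V] = -1 / (2.2174 · 2) = -1 / 4.4347 = -0.2255
  r[V,V] = 1 (diagonal).

R is symmetric with unit diagonal. Assembling:

R = [[1, -0.2255],
 [-0.2255, 1]]


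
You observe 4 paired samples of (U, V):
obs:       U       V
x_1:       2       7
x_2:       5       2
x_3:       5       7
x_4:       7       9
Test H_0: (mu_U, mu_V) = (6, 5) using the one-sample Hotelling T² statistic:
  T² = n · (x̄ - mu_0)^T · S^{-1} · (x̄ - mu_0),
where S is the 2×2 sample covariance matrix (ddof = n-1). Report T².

Step 1 — sample mean vector:
  mean(U) = (2 + 5 + 5 + 7) / 4 = 19/4 = 4.75
  mean(V) = (7 + 2 + 7 + 9) / 4 = 25/4 = 6.25
  x̄ = (4.75, 6.25),  deviation x̄ - mu_0 = (4.75, 6.25) - (6, 5) = (-1.25, 1.25).

Step 2 — sample covariance matrix, S[i,j] = (1/(n-1)) · Σ_k (x_{k,i} - mean_i) · (x_{k,j} - mean_j), divisor n-1 = 3:
  S[U,U] = ((-2.75)·(-2.75) + (0.25)·(0.25) + (0.25)·(0.25) + (2.25)·(2.25)) / 3 = 12.75/3 = 4.25
  S[U,V] = ((-2.75)·(0.75) + (0.25)·(-4.25) + (0.25)·(0.75) + (2.25)·(2.75)) / 3 = 3.25/3 = 1.0833
  S[V,V] = ((0.75)·(0.75) + (-4.25)·(-4.25) + (0.75)·(0.75) + (2.75)·(2.75)) / 3 = 26.75/3 = 8.9167
  S = [[4.25, 1.0833],
 [1.0833, 8.9167]].

Step 3 — invert S. det(S) = 4.25·8.9167 - (1.0833)² = 36.7222.
  S^{-1} = (1/det) · [[d, -b], [-b, a]] = [[0.2428, -0.0295],
 [-0.0295, 0.1157]].

Step 4 — quadratic form (x̄ - mu_0)^T · S^{-1} · (x̄ - mu_0):
  S^{-1} · (x̄ - mu_0) = (-0.3404, 0.1815),
  (x̄ - mu_0)^T · [...] = (-1.25)·(-0.3404) + (1.25)·(0.1815) = 0.6524.

Step 5 — scale by n: T² = 4 · 0.6524 = 2.6097.

T² ≈ 2.6097


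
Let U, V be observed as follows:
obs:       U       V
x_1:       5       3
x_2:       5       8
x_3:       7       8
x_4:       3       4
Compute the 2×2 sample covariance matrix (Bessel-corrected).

Step 1 — column means:
  mean(U) = (5 + 5 + 7 + 3) / 4 = 20/4 = 5
  mean(V) = (3 + 8 + 8 + 4) / 4 = 23/4 = 5.75

Step 2 — sample covariance S[i,j] = (1/(n-1)) · Σ_k (x_{k,i} - mean_i) · (x_{k,j} - mean_j), with n-1 = 3.
  S[U,U] = ((0)·(0) + (0)·(0) + (2)·(2) + (-2)·(-2)) / 3 = 8/3 = 2.6667
  S[U,V] = ((0)·(-2.75) + (0)·(2.25) + (2)·(2.25) + (-2)·(-1.75)) / 3 = 8/3 = 2.6667
  S[V,V] = ((-2.75)·(-2.75) + (2.25)·(2.25) + (2.25)·(2.25) + (-1.75)·(-1.75)) / 3 = 20.75/3 = 6.9167

S is symmetric (S[j,i] = S[i,j]). Assembling:

S = [[2.6667, 2.6667],
 [2.6667, 6.9167]]


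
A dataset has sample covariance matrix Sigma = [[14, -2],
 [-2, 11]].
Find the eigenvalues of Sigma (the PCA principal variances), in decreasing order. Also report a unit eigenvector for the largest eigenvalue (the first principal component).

Step 1 — characteristic polynomial of 2×2 Sigma:
  det(Sigma - λI) = λ² - trace · λ + det = 0.
  trace = 14 + 11 = 25, det = 14·11 - (-2)² = 150.
Step 2 — discriminant:
  Δ = trace² - 4·det = 625 - 600 = 25.
Step 3 — eigenvalues:
  λ = (trace ± √Δ)/2 = (25 ± 5)/2,
  λ_1 = 15,  λ_2 = 10.

Step 4 — unit eigenvector for λ_1: solve (Sigma - λ_1 I)v = 0. First row:
  (14 - 15)·v_x + (-2)·v_y = 0, i.e. (-1)·v_x + (-2)·v_y = 0,
  so v ∝ (b, λ_1 - a) = (-2, 1); multiply by -1 so the first entry is positive: u = (2, -1).
  ||u|| = √((2)² + (-1)²) = √(5) ≈ 2.2361,
  v_1 = u/||u|| ≈ (0.8944, -0.4472) (||v_1|| = 1).

λ_1 = 15,  λ_2 = 10;  v_1 ≈ (0.8944, -0.4472)


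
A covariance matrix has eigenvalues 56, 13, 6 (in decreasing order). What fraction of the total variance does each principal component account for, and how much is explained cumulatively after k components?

Step 1 — total variance = trace(Sigma) = Σ λ_i = 56 + 13 + 6 = 75.

Step 2 — fraction explained by component i = λ_i / Σ λ:
  PC1: 56/75 = 0.7467
  PC2: 13/75 = 0.1733
  PC3: 6/75 = 0.08

Step 3 — cumulative fraction after k components = (λ_1 + ... + λ_k) / Σ λ:
  k = 1: 56/75 = 0.7467
  k = 2: (56 + 13)/75 = 69/75 = 0.92
  k = 3: (56 + 13 + 6)/75 = 75/75 = 1

Summary (fraction, with percent):

explained: PC1 0.7467 (74.67%), PC2 0.1733 (17.33%), PC3 0.08 (8%);  cumulative: 0.7467, 0.92, 1


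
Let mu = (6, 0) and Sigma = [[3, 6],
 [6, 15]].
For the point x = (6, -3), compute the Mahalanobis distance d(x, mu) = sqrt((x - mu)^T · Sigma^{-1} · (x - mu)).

Step 1 — centre the observation: (x - mu) = (0, -3).

Step 2 — invert Sigma. det(Sigma) = 3·15 - (6)² = 9.
  Sigma^{-1} = (1/det) · [[d, -b], [-b, a]] = [[1.6667, -0.6667],
 [-0.6667, 0.3333]].

Step 3 — form the quadratic (x - mu)^T · Sigma^{-1} · (x - mu):
  Sigma^{-1} · (x - mu) = (2, -1).
  (x - mu)^T · [Sigma^{-1} · (x - mu)] = (0)·(2) + (-3)·(-1) = 3.

Step 4 — take square root: d = √(3) ≈ 1.7321.

d(x, mu) = √(3) ≈ 1.7321


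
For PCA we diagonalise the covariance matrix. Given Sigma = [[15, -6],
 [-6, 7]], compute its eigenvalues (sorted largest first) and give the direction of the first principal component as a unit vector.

Step 1 — characteristic polynomial of 2×2 Sigma:
  det(Sigma - λI) = λ² - trace · λ + det = 0.
  trace = 15 + 7 = 22, det = 15·7 - (-6)² = 69.
Step 2 — discriminant:
  Δ = trace² - 4·det = 484 - 276 = 208.
Step 3 — eigenvalues:
  λ = (trace ± √Δ)/2 = (22 ± 14.4222)/2,
  λ_1 = 18.2111,  λ_2 = 3.7889.

Step 4 — unit eigenvector for λ_1: solve (Sigma - λ_1 I)v = 0. First row:
  (15 - 18.2111)·v_x + (-6)·v_y = 0, i.e. (-3.2111)·v_x + (-6)·v_y = 0,
  so v ∝ (b, λ_1 - a) = (-6, 3.2111); multiply by -1 so the first entry is positive: u = (6, -3.2111).
  ||u|| = √((6)² + (-3.2111)²) = √(46.3112) ≈ 6.8052,
  v_1 = u/||u|| ≈ (0.8817, -0.4719) (||v_1|| = 1).

λ_1 = 18.2111,  λ_2 = 3.7889;  v_1 ≈ (0.8817, -0.4719)


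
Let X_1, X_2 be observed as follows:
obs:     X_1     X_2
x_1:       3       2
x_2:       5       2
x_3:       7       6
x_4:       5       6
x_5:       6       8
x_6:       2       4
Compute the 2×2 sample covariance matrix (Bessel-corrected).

Step 1 — column means:
  mean(X_1) = (3 + 5 + 7 + 5 + 6 + 2) / 6 = 28/6 = 4.6667
  mean(X_2) = (2 + 2 + 6 + 6 + 8 + 4) / 6 = 28/6 = 4.6667

Step 2 — sample covariance S[i,j] = (1/(n-1)) · Σ_k (x_{k,i} - mean_i) · (x_{k,j} - mean_j), with n-1 = 5.
  S[X_1,X_1] = ((-1.6667)·(-1.6667) + (0.3333)·(0.3333) + (2.3333)·(2.3333) + (0.3333)·(0.3333) + (1.3333)·(1.3333) + (-2.6667)·(-2.6667)) / 5 = 17.3333/5 = 3.4667
  S[X_1,X_2] = ((-1.6667)·(-2.6667) + (0.3333)·(-2.6667) + (2.3333)·(1.3333) + (0.3333)·(1.3333) + (1.3333)·(3.3333) + (-2.6667)·(-0.6667)) / 5 = 13.3333/5 = 2.6667
  S[X_2,X_2] = ((-2.6667)·(-2.6667) + (-2.6667)·(-2.6667) + (1.3333)·(1.3333) + (1.3333)·(1.3333) + (3.3333)·(3.3333) + (-0.6667)·(-0.6667)) / 5 = 29.3333/5 = 5.8667

S is symmetric (S[j,i] = S[i,j]). Assembling:

S = [[3.4667, 2.6667],
 [2.6667, 5.8667]]


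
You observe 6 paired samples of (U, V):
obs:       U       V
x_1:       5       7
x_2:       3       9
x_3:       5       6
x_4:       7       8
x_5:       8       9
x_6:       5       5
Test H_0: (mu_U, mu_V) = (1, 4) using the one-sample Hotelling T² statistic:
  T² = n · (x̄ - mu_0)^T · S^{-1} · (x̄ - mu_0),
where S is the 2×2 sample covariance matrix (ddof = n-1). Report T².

Step 1 — sample mean vector:
  mean(U) = (5 + 3 + 5 + 7 + 8 + 5) / 6 = 33/6 = 5.5
  mean(V) = (7 + 9 + 6 + 8 + 9 + 5) / 6 = 44/6 = 7.3333
  x̄ = (5.5, 7.3333),  deviation x̄ - mu_0 = (5.5, 7.3333) - (1, 4) = (4.5, 3.3333).

Step 2 — sample covariance matrix, S[i,j] = (1/(n-1)) · Σ_k (x_{k,i} - mean_i) · (x_{k,j} - mean_j), divisor n-1 = 5:
  S[U,U] = ((-0.5)·(-0.5) + (-2.5)·(-2.5) + (-0.5)·(-0.5) + (1.5)·(1.5) + (2.5)·(2.5) + (-0.5)·(-0.5)) / 5 = 15.5/5 = 3.1
  S[U,V] = ((-0.5)·(-0.3333) + (-2.5)·(1.6667) + (-0.5)·(-1.3333) + (1.5)·(0.6667) + (2.5)·(1.6667) + (-0.5)·(-2.3333)) / 5 = 3/5 = 0.6
  S[V,V] = ((-0.3333)·(-0.3333) + (1.6667)·(1.6667) + (-1.3333)·(-1.3333) + (0.6667)·(0.6667) + (1.6667)·(1.6667) + (-2.3333)·(-2.3333)) / 5 = 13.3333/5 = 2.6667
  S = [[3.1, 0.6],
 [0.6, 2.6667]].

Step 3 — invert S. det(S) = 3.1·2.6667 - (0.6)² = 7.9067.
  S^{-1} = (1/det) · [[d, -b], [-b, a]] = [[0.3373, -0.0759],
 [-0.0759, 0.3921]].

Step 4 — quadratic form (x̄ - mu_0)^T · S^{-1} · (x̄ - mu_0):
  S^{-1} · (x̄ - mu_0) = (1.2648, 0.9654),
  (x̄ - mu_0)^T · [...] = (4.5)·(1.2648) + (3.3333)·(0.9654) = 8.9095.

Step 5 — scale by n: T² = 6 · 8.9095 = 53.457.

T² ≈ 53.457


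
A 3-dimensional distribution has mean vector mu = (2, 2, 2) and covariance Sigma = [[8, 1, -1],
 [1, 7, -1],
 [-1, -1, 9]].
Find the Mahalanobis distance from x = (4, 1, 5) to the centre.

Step 1 — centre the observation: (x - mu) = (2, -1, 3).

Step 2 — invert Sigma (cofactor / det for 3×3, or solve directly):
  Sigma^{-1} = [[0.1286, -0.0166, 0.0124],
 [-0.0166, 0.1473, 0.0145],
 [0.0124, 0.0145, 0.1141]].

Step 3 — form the quadratic (x - mu)^T · Sigma^{-1} · (x - mu):
  Sigma^{-1} · (x - mu) = (0.3112, -0.1369, 0.3527).
  (x - mu)^T · [Sigma^{-1} · (x - mu)] = (2)·(0.3112) + (-1)·(-0.1369) + (3)·(0.3527) = 1.8174.

Step 4 — take square root: d = √(1.8174) ≈ 1.3481.

d(x, mu) = √(1.8174) ≈ 1.3481


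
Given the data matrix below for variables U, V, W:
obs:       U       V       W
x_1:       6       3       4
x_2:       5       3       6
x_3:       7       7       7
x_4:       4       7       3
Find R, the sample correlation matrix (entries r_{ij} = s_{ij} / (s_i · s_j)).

Step 1 — column means:
  mean(U) = (6 + 5 + 7 + 4) / 4 = 22/4 = 5.5
  mean(V) = (3 + 3 + 7 + 7) / 4 = 20/4 = 5
  mean(W) = (4 + 6 + 7 + 3) / 4 = 20/4 = 5

Step 2 — sample variances and covariances s[i,j] = (1/(n-1)) · Σ_k (x_{k,i} - mean_i) · (x_{k,j} - mean_j), with n-1 = 3:
  s[U,U] = ((0.5)·(0.5) + (-0.5)·(-0.5) + (1.5)·(1.5) + (-1.5)·(-1.5)) / 3 = 5/3 = 1.6667
  s[U,V] = ((0.5)·(-2) + (-0.5)·(-2) + (1.5)·(2) + (-1.5)·(2)) / 3 = 0/3 = 0
  s[U,W] = ((0.5)·(-1) + (-0.5)·(1) + (1.5)·(2) + (-1.5)·(-2)) / 3 = 5/3 = 1.6667
  s[V,V] = ((-2)·(-2) + (-2)·(-2) + (2)·(2) + (2)·(2)) / 3 = 16/3 = 5.3333
  s[V,W] = ((-2)·(-1) + (-2)·(1) + (2)·(2) + (2)·(-2)) / 3 = 0/3 = 0
  s[W,W] = ((-1)·(-1) + (1)·(1) + (2)·(2) + (-2)·(-2)) / 3 = 10/3 = 3.3333
  Sample standard deviations s_i = √(s[i,i]):
  s(U) = √(1.6667) = 1.291
  s(V) = √(5.3333) = 2.3094
  s(W) = √(3.3333) = 1.8257

Step 3 — r_{ij} = s_{ij} / (s_i · s_j):
  r[U,U] = 1 (diagonal).
  r[U,V] = 0 / (1.291 · 2.3094) = 0 / 2.9814 = 0
  r[U,W] = 1.6667 / (1.291 · 1.8257) = 1.6667 / 2.357 = 0.7071
  r[V,V] = 1 (diagonal).
  r[V,W] = 0 / (2.3094 · 1.8257) = 0 / 4.2164 = 0
  r[W,W] = 1 (diagonal).

R is symmetric with unit diagonal. Assembling:

R = [[1, 0, 0.7071],
 [0, 1, 0],
 [0.7071, 0, 1]]


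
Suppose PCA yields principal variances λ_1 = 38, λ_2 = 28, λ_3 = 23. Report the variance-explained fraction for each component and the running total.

Step 1 — total variance = trace(Sigma) = Σ λ_i = 38 + 28 + 23 = 89.

Step 2 — fraction explained by component i = λ_i / Σ λ:
  PC1: 38/89 = 0.427
  PC2: 28/89 = 0.3146
  PC3: 23/89 = 0.2584

Step 3 — cumulative fraction after k components = (λ_1 + ... + λ_k) / Σ λ:
  k = 1: 38/89 = 0.427
  k = 2: (38 + 28)/89 = 66/89 = 0.7416
  k = 3: (38 + 28 + 23)/89 = 89/89 = 1

Summary (fraction, with percent):

explained: PC1 0.427 (42.7%), PC2 0.3146 (31.46%), PC3 0.2584 (25.84%);  cumulative: 0.427, 0.7416, 1


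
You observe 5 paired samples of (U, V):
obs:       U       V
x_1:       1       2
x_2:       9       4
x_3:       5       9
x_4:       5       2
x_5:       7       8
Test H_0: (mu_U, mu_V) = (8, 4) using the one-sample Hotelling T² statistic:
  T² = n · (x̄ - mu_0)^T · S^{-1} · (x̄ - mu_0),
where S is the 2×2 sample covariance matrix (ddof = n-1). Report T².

Step 1 — sample mean vector:
  mean(U) = (1 + 9 + 5 + 5 + 7) / 5 = 27/5 = 5.4
  mean(V) = (2 + 4 + 9 + 2 + 8) / 5 = 25/5 = 5
  x̄ = (5.4, 5),  deviation x̄ - mu_0 = (5.4, 5) - (8, 4) = (-2.6, 1).

Step 2 — sample covariance matrix, S[i,j] = (1/(n-1)) · Σ_k (x_{k,i} - mean_i) · (x_{k,j} - mean_j), divisor n-1 = 4:
  S[U,U] = ((-4.4)·(-4.4) + (3.6)·(3.6) + (-0.4)·(-0.4) + (-0.4)·(-0.4) + (1.6)·(1.6)) / 4 = 35.2/4 = 8.8
  S[U,V] = ((-4.4)·(-3) + (3.6)·(-1) + (-0.4)·(4) + (-0.4)·(-3) + (1.6)·(3)) / 4 = 14/4 = 3.5
  S[V,V] = ((-3)·(-3) + (-1)·(-1) + (4)·(4) + (-3)·(-3) + (3)·(3)) / 4 = 44/4 = 11
  S = [[8.8, 3.5],
 [3.5, 11]].

Step 3 — invert S. det(S) = 8.8·11 - (3.5)² = 84.55.
  S^{-1} = (1/det) · [[d, -b], [-b, a]] = [[0.1301, -0.0414],
 [-0.0414, 0.1041]].

Step 4 — quadratic form (x̄ - mu_0)^T · S^{-1} · (x̄ - mu_0):
  S^{-1} · (x̄ - mu_0) = (-0.3797, 0.2117),
  (x̄ - mu_0)^T · [...] = (-2.6)·(-0.3797) + (1)·(0.2117) = 1.1988.

Step 5 — scale by n: T² = 5 · 1.1988 = 5.9941.

T² ≈ 5.9941


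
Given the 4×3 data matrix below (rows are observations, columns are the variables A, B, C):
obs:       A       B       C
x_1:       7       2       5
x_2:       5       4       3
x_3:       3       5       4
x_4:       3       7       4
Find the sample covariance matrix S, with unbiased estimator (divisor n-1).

Step 1 — column means:
  mean(A) = (7 + 5 + 3 + 3) / 4 = 18/4 = 4.5
  mean(B) = (2 + 4 + 5 + 7) / 4 = 18/4 = 4.5
  mean(C) = (5 + 3 + 4 + 4) / 4 = 16/4 = 4

Step 2 — sample covariance S[i,j] = (1/(n-1)) · Σ_k (x_{k,i} - mean_i) · (x_{k,j} - mean_j), with n-1 = 3.
  S[A,A] = ((2.5)·(2.5) + (0.5)·(0.5) + (-1.5)·(-1.5) + (-1.5)·(-1.5)) / 3 = 11/3 = 3.6667
  S[A,B] = ((2.5)·(-2.5) + (0.5)·(-0.5) + (-1.5)·(0.5) + (-1.5)·(2.5)) / 3 = -11/3 = -3.6667
  S[A,C] = ((2.5)·(1) + (0.5)·(-1) + (-1.5)·(0) + (-1.5)·(0)) / 3 = 2/3 = 0.6667
  S[B,B] = ((-2.5)·(-2.5) + (-0.5)·(-0.5) + (0.5)·(0.5) + (2.5)·(2.5)) / 3 = 13/3 = 4.3333
  S[B,C] = ((-2.5)·(1) + (-0.5)·(-1) + (0.5)·(0) + (2.5)·(0)) / 3 = -2/3 = -0.6667
  S[C,C] = ((1)·(1) + (-1)·(-1) + (0)·(0) + (0)·(0)) / 3 = 2/3 = 0.6667

S is symmetric (S[j,i] = S[i,j]). Assembling:

S = [[3.6667, -3.6667, 0.6667],
 [-3.6667, 4.3333, -0.6667],
 [0.6667, -0.6667, 0.6667]]


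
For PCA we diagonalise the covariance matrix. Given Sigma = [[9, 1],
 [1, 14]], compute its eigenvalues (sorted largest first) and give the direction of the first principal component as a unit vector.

Step 1 — characteristic polynomial of 2×2 Sigma:
  det(Sigma - λI) = λ² - trace · λ + det = 0.
  trace = 9 + 14 = 23, det = 9·14 - (1)² = 125.
Step 2 — discriminant:
  Δ = trace² - 4·det = 529 - 500 = 29.
Step 3 — eigenvalues:
  λ = (trace ± √Δ)/2 = (23 ± 5.3852)/2,
  λ_1 = 14.1926,  λ_2 = 8.8074.

Step 4 — unit eigenvector for λ_1: solve (Sigma - λ_1 I)v = 0. First row:
  (9 - 14.1926)·v_x + (1)·v_y = 0, i.e. (-5.1926)·v_x + (1)·v_y = 0,
  so v ∝ (b, λ_1 - a) = (1, 5.1926) = u.
  ||u|| = √((1)² + (5.1926)²) = √(27.9629) ≈ 5.288,
  v_1 = u/||u|| ≈ (0.1891, 0.982) (||v_1|| = 1).

λ_1 = 14.1926,  λ_2 = 8.8074;  v_1 ≈ (0.1891, 0.982)


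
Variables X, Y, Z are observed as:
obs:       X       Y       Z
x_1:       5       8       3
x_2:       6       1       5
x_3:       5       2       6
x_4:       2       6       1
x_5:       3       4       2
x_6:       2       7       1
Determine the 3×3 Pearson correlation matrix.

Step 1 — column means:
  mean(X) = (5 + 6 + 5 + 2 + 3 + 2) / 6 = 23/6 = 3.8333
  mean(Y) = (8 + 1 + 2 + 6 + 4 + 7) / 6 = 28/6 = 4.6667
  mean(Z) = (3 + 5 + 6 + 1 + 2 + 1) / 6 = 18/6 = 3

Step 2 — sample variances and covariances s[i,j] = (1/(n-1)) · Σ_k (x_{k,i} - mean_i) · (x_{k,j} - mean_j), with n-1 = 5:
  s[X,X] = ((1.1667)·(1.1667) + (2.1667)·(2.1667) + (1.1667)·(1.1667) + (-1.8333)·(-1.8333) + (-0.8333)·(-0.8333) + (-1.8333)·(-1.8333)) / 5 = 14.8333/5 = 2.9667
  s[X,Y] = ((1.1667)·(3.3333) + (2.1667)·(-3.6667) + (1.1667)·(-2.6667) + (-1.8333)·(1.3333) + (-0.8333)·(-0.6667) + (-1.8333)·(2.3333)) / 5 = -13.3333/5 = -2.6667
  s[X,Z] = ((1.1667)·(0) + (2.1667)·(2) + (1.1667)·(3) + (-1.8333)·(-2) + (-0.8333)·(-1) + (-1.8333)·(-2)) / 5 = 16/5 = 3.2
  s[Y,Y] = ((3.3333)·(3.3333) + (-3.6667)·(-3.6667) + (-2.6667)·(-2.6667) + (1.3333)·(1.3333) + (-0.6667)·(-0.6667) + (2.3333)·(2.3333)) / 5 = 39.3333/5 = 7.8667
  s[Y,Z] = ((3.3333)·(0) + (-3.6667)·(2) + (-2.6667)·(3) + (1.3333)·(-2) + (-0.6667)·(-1) + (2.3333)·(-2)) / 5 = -22/5 = -4.4
  s[Z,Z] = ((0)·(0) + (2)·(2) + (3)·(3) + (-2)·(-2) + (-1)·(-1) + (-2)·(-2)) / 5 = 22/5 = 4.4
  Sample standard deviations s_i = √(s[i,i]):
  s(X) = √(2.9667) = 1.7224
  s(Y) = √(7.8667) = 2.8048
  s(Z) = √(4.4) = 2.0976

Step 3 — r_{ij} = s_{ij} / (s_i · s_j):
  r[X,X] = 1 (diagonal).
  r[X,Y] = -2.6667 / (1.7224 · 2.8048) = -2.6667 / 4.8309 = -0.552
  r[X,Z] = 3.2 / (1.7224 · 2.0976) = 3.2 / 3.6129 = 0.8857
  r[Y,Y] = 1 (diagonal).
  r[Y,Z] = -4.4 / (2.8048 · 2.0976) = -4.4 / 5.8833 = -0.7479
  r[Z,Z] = 1 (diagonal).

R is symmetric with unit diagonal. Assembling:

R = [[1, -0.552, 0.8857],
 [-0.552, 1, -0.7479],
 [0.8857, -0.7479, 1]]


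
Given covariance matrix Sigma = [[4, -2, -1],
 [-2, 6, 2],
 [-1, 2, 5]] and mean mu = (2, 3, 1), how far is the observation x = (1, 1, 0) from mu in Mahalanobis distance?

Step 1 — centre the observation: (x - mu) = (-1, -2, -1).

Step 2 — invert Sigma (cofactor / det for 3×3, or solve directly):
  Sigma^{-1} = [[0.3023, 0.093, 0.0233],
 [0.093, 0.2209, -0.0698],
 [0.0233, -0.0698, 0.2326]].

Step 3 — form the quadratic (x - mu)^T · Sigma^{-1} · (x - mu):
  Sigma^{-1} · (x - mu) = (-0.5116, -0.4651, -0.1163).
  (x - mu)^T · [Sigma^{-1} · (x - mu)] = (-1)·(-0.5116) + (-2)·(-0.4651) + (-1)·(-0.1163) = 1.5581.

Step 4 — take square root: d = √(1.5581) ≈ 1.2483.

d(x, mu) = √(1.5581) ≈ 1.2483


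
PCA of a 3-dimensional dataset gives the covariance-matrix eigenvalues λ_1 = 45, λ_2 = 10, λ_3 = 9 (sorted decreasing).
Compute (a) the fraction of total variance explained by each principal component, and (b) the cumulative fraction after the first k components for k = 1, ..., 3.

Step 1 — total variance = trace(Sigma) = Σ λ_i = 45 + 10 + 9 = 64.

Step 2 — fraction explained by component i = λ_i / Σ λ:
  PC1: 45/64 = 0.7031
  PC2: 10/64 = 0.1562
  PC3: 9/64 = 0.1406

Step 3 — cumulative fraction after k components = (λ_1 + ... + λ_k) / Σ λ:
  k = 1: 45/64 = 0.7031
  k = 2: (45 + 10)/64 = 55/64 = 0.8594
  k = 3: (45 + 10 + 9)/64 = 64/64 = 1

Summary (fraction, with percent):

explained: PC1 0.7031 (70.31%), PC2 0.1562 (15.62%), PC3 0.1406 (14.06%);  cumulative: 0.7031, 0.8594, 1


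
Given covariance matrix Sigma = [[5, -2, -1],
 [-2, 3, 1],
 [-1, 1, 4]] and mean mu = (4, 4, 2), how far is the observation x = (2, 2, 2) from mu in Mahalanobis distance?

Step 1 — centre the observation: (x - mu) = (-2, -2, 0).

Step 2 — invert Sigma (cofactor / det for 3×3, or solve directly):
  Sigma^{-1} = [[0.275, 0.175, 0.025],
 [0.175, 0.475, -0.075],
 [0.025, -0.075, 0.275]].

Step 3 — form the quadratic (x - mu)^T · Sigma^{-1} · (x - mu):
  Sigma^{-1} · (x - mu) = (-0.9, -1.3, 0.1).
  (x - mu)^T · [Sigma^{-1} · (x - mu)] = (-2)·(-0.9) + (-2)·(-1.3) + (0)·(0.1) = 4.4.

Step 4 — take square root: d = √(4.4) ≈ 2.0976.

d(x, mu) = √(4.4) ≈ 2.0976


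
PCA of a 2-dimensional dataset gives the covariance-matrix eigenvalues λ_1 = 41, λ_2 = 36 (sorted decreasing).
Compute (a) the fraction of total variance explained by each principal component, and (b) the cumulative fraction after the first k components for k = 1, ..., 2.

Step 1 — total variance = trace(Sigma) = Σ λ_i = 41 + 36 = 77.

Step 2 — fraction explained by component i = λ_i / Σ λ:
  PC1: 41/77 = 0.5325
  PC2: 36/77 = 0.4675

Step 3 — cumulative fraction after k components = (λ_1 + ... + λ_k) / Σ λ:
  k = 1: 41/77 = 0.5325
  k = 2: (41 + 36)/77 = 77/77 = 1

Summary (fraction, with percent):

explained: PC1 0.5325 (53.25%), PC2 0.4675 (46.75%);  cumulative: 0.5325, 1


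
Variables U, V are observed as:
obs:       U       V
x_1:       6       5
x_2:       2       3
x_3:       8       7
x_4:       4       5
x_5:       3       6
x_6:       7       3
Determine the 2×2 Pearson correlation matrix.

Step 1 — column means:
  mean(U) = (6 + 2 + 8 + 4 + 3 + 7) / 6 = 30/6 = 5
  mean(V) = (5 + 3 + 7 + 5 + 6 + 3) / 6 = 29/6 = 4.8333

Step 2 — sample variances and covariances s[i,j] = (1/(n-1)) · Σ_k (x_{k,i} - mean_i) · (x_{k,j} - mean_j), with n-1 = 5:
  s[U,U] = ((1)·(1) + (-3)·(-3) + (3)·(3) + (-1)·(-1) + (-2)·(-2) + (2)·(2)) / 5 = 28/5 = 5.6
  s[U,V] = ((1)·(0.1667) + (-3)·(-1.8333) + (3)·(2.1667) + (-1)·(0.1667) + (-2)·(1.1667) + (2)·(-1.8333)) / 5 = 6/5 = 1.2
  s[V,V] = ((0.1667)·(0.1667) + (-1.8333)·(-1.8333) + (2.1667)·(2.1667) + (0.1667)·(0.1667) + (1.1667)·(1.1667) + (-1.8333)·(-1.8333)) / 5 = 12.8333/5 = 2.5667
  Sample standard deviations s_i = √(s[i,i]):
  s(U) = √(5.6) = 2.3664
  s(V) = √(2.5667) = 1.6021

Step 3 — r_{ij} = s_{ij} / (s_i · s_j):
  r[U,U] = 1 (diagonal).
  r[U,V] = 1.2 / (2.3664 · 1.6021) = 1.2 / 3.7912 = 0.3165
  r[V,V] = 1 (diagonal).

R is symmetric with unit diagonal. Assembling:

R = [[1, 0.3165],
 [0.3165, 1]]


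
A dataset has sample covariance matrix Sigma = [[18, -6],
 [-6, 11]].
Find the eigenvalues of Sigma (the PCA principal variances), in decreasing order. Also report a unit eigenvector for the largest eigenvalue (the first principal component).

Step 1 — characteristic polynomial of 2×2 Sigma:
  det(Sigma - λI) = λ² - trace · λ + det = 0.
  trace = 18 + 11 = 29, det = 18·11 - (-6)² = 162.
Step 2 — discriminant:
  Δ = trace² - 4·det = 841 - 648 = 193.
Step 3 — eigenvalues:
  λ = (trace ± √Δ)/2 = (29 ± 13.8924)/2,
  λ_1 = 21.4462,  λ_2 = 7.5538.

Step 4 — unit eigenvector for λ_1: solve (Sigma - λ_1 I)v = 0. First row:
  (18 - 21.4462)·v_x + (-6)·v_y = 0, i.e. (-3.4462)·v_x + (-6)·v_y = 0,
  so v ∝ (b, λ_1 - a) = (-6, 3.4462); multiply by -1 so the first entry is positive: u = (6, -3.4462).
  ||u|| = √((6)² + (-3.4462)²) = √(47.8764) ≈ 6.9193,
  v_1 = u/||u|| ≈ (0.8671, -0.4981) (||v_1|| = 1).

λ_1 = 21.4462,  λ_2 = 7.5538;  v_1 ≈ (0.8671, -0.4981)


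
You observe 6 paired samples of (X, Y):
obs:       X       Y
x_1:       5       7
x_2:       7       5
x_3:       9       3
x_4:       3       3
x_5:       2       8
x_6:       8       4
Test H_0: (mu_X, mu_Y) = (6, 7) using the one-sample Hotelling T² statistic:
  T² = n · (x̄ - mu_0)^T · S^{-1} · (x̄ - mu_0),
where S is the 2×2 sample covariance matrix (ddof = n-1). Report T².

Step 1 — sample mean vector:
  mean(X) = (5 + 7 + 9 + 3 + 2 + 8) / 6 = 34/6 = 5.6667
  mean(Y) = (7 + 5 + 3 + 3 + 8 + 4) / 6 = 30/6 = 5
  x̄ = (5.6667, 5),  deviation x̄ - mu_0 = (5.6667, 5) - (6, 7) = (-0.3333, -2).

Step 2 — sample covariance matrix, S[i,j] = (1/(n-1)) · Σ_k (x_{k,i} - mean_i) · (x_{k,j} - mean_j), divisor n-1 = 5:
  S[X,X] = ((-0.6667)·(-0.6667) + (1.3333)·(1.3333) + (3.3333)·(3.3333) + (-2.6667)·(-2.6667) + (-3.6667)·(-3.6667) + (2.3333)·(2.3333)) / 5 = 39.3333/5 = 7.8667
  S[X,Y] = ((-0.6667)·(2) + (1.3333)·(0) + (3.3333)·(-2) + (-2.6667)·(-2) + (-3.6667)·(3) + (2.3333)·(-1)) / 5 = -16/5 = -3.2
  S[Y,Y] = ((2)·(2) + (0)·(0) + (-2)·(-2) + (-2)·(-2) + (3)·(3) + (-1)·(-1)) / 5 = 22/5 = 4.4
  S = [[7.8667, -3.2],
 [-3.2, 4.4]].

Step 3 — invert S. det(S) = 7.8667·4.4 - (-3.2)² = 24.3733.
  S^{-1} = (1/det) · [[d, -b], [-b, a]] = [[0.1805, 0.1313],
 [0.1313, 0.3228]].

Step 4 — quadratic form (x̄ - mu_0)^T · S^{-1} · (x̄ - mu_0):
  S^{-1} · (x̄ - mu_0) = (-0.3228, -0.6893),
  (x̄ - mu_0)^T · [...] = (-0.3333)·(-0.3228) + (-2)·(-0.6893) = 1.4861.

Step 5 — scale by n: T² = 6 · 1.4861 = 8.9168.

T² ≈ 8.9168


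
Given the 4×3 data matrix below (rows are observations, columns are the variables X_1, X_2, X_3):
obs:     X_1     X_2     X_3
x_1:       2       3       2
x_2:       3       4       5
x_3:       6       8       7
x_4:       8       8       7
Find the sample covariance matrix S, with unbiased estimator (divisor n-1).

Step 1 — column means:
  mean(X_1) = (2 + 3 + 6 + 8) / 4 = 19/4 = 4.75
  mean(X_2) = (3 + 4 + 8 + 8) / 4 = 23/4 = 5.75
  mean(X_3) = (2 + 5 + 7 + 7) / 4 = 21/4 = 5.25

Step 2 — sample covariance S[i,j] = (1/(n-1)) · Σ_k (x_{k,i} - mean_i) · (x_{k,j} - mean_j), with n-1 = 3.
  S[X_1,X_1] = ((-2.75)·(-2.75) + (-1.75)·(-1.75) + (1.25)·(1.25) + (3.25)·(3.25)) / 3 = 22.75/3 = 7.5833
  S[X_1,X_2] = ((-2.75)·(-2.75) + (-1.75)·(-1.75) + (1.25)·(2.25) + (3.25)·(2.25)) / 3 = 20.75/3 = 6.9167
  S[X_1,X_3] = ((-2.75)·(-3.25) + (-1.75)·(-0.25) + (1.25)·(1.75) + (3.25)·(1.75)) / 3 = 17.25/3 = 5.75
  S[X_2,X_2] = ((-2.75)·(-2.75) + (-1.75)·(-1.75) + (2.25)·(2.25) + (2.25)·(2.25)) / 3 = 20.75/3 = 6.9167
  S[X_2,X_3] = ((-2.75)·(-3.25) + (-1.75)·(-0.25) + (2.25)·(1.75) + (2.25)·(1.75)) / 3 = 17.25/3 = 5.75
  S[X_3,X_3] = ((-3.25)·(-3.25) + (-0.25)·(-0.25) + (1.75)·(1.75) + (1.75)·(1.75)) / 3 = 16.75/3 = 5.5833

S is symmetric (S[j,i] = S[i,j]). Assembling:

S = [[7.5833, 6.9167, 5.75],
 [6.9167, 6.9167, 5.75],
 [5.75, 5.75, 5.5833]]


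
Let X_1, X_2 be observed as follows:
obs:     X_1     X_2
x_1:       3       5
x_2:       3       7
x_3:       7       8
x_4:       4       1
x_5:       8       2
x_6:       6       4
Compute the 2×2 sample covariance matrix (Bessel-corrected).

Step 1 — column means:
  mean(X_1) = (3 + 3 + 7 + 4 + 8 + 6) / 6 = 31/6 = 5.1667
  mean(X_2) = (5 + 7 + 8 + 1 + 2 + 4) / 6 = 27/6 = 4.5

Step 2 — sample covariance S[i,j] = (1/(n-1)) · Σ_k (x_{k,i} - mean_i) · (x_{k,j} - mean_j), with n-1 = 5.
  S[X_1,X_1] = ((-2.1667)·(-2.1667) + (-2.1667)·(-2.1667) + (1.8333)·(1.8333) + (-1.1667)·(-1.1667) + (2.8333)·(2.8333) + (0.8333)·(0.8333)) / 5 = 22.8333/5 = 4.5667
  S[X_1,X_2] = ((-2.1667)·(0.5) + (-2.1667)·(2.5) + (1.8333)·(3.5) + (-1.1667)·(-3.5) + (2.8333)·(-2.5) + (0.8333)·(-0.5)) / 5 = -3.5/5 = -0.7
  S[X_2,X_2] = ((0.5)·(0.5) + (2.5)·(2.5) + (3.5)·(3.5) + (-3.5)·(-3.5) + (-2.5)·(-2.5) + (-0.5)·(-0.5)) / 5 = 37.5/5 = 7.5

S is symmetric (S[j,i] = S[i,j]). Assembling:

S = [[4.5667, -0.7],
 [-0.7, 7.5]]


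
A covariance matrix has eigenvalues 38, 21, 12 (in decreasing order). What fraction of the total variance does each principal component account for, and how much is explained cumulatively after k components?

Step 1 — total variance = trace(Sigma) = Σ λ_i = 38 + 21 + 12 = 71.

Step 2 — fraction explained by component i = λ_i / Σ λ:
  PC1: 38/71 = 0.5352
  PC2: 21/71 = 0.2958
  PC3: 12/71 = 0.169

Step 3 — cumulative fraction after k components = (λ_1 + ... + λ_k) / Σ λ:
  k = 1: 38/71 = 0.5352
  k = 2: (38 + 21)/71 = 59/71 = 0.831
  k = 3: (38 + 21 + 12)/71 = 71/71 = 1

Summary (fraction, with percent):

explained: PC1 0.5352 (53.52%), PC2 0.2958 (29.58%), PC3 0.169 (16.9%);  cumulative: 0.5352, 0.831, 1


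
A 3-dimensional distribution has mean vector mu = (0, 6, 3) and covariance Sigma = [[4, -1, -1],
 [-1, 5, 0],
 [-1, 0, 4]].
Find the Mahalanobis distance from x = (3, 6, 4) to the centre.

Step 1 — centre the observation: (x - mu) = (3, 0, 1).

Step 2 — invert Sigma (cofactor / det for 3×3, or solve directly):
  Sigma^{-1} = [[0.2817, 0.0563, 0.0704],
 [0.0563, 0.2113, 0.0141],
 [0.0704, 0.0141, 0.2676]].

Step 3 — form the quadratic (x - mu)^T · Sigma^{-1} · (x - mu):
  Sigma^{-1} · (x - mu) = (0.9155, 0.1831, 0.4789).
  (x - mu)^T · [Sigma^{-1} · (x - mu)] = (3)·(0.9155) + (0)·(0.1831) + (1)·(0.4789) = 3.2254.

Step 4 — take square root: d = √(3.2254) ≈ 1.7959.

d(x, mu) = √(3.2254) ≈ 1.7959


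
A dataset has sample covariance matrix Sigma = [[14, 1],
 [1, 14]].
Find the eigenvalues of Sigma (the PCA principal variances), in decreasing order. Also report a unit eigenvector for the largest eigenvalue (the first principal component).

Step 1 — characteristic polynomial of 2×2 Sigma:
  det(Sigma - λI) = λ² - trace · λ + det = 0.
  trace = 14 + 14 = 28, det = 14·14 - (1)² = 195.
Step 2 — discriminant:
  Δ = trace² - 4·det = 784 - 780 = 4.
Step 3 — eigenvalues:
  λ = (trace ± √Δ)/2 = (28 ± 2)/2,
  λ_1 = 15,  λ_2 = 13.

Step 4 — unit eigenvector for λ_1: solve (Sigma - λ_1 I)v = 0. First row:
  (14 - 15)·v_x + (1)·v_y = 0, i.e. (-1)·v_x + (1)·v_y = 0,
  so v ∝ (b, λ_1 - a) = (1, 1) = u.
  ||u|| = √((1)² + (1)²) = √(2) ≈ 1.4142,
  v_1 = u/||u|| ≈ (0.7071, 0.7071) (||v_1|| = 1).

λ_1 = 15,  λ_2 = 13;  v_1 ≈ (0.7071, 0.7071)
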